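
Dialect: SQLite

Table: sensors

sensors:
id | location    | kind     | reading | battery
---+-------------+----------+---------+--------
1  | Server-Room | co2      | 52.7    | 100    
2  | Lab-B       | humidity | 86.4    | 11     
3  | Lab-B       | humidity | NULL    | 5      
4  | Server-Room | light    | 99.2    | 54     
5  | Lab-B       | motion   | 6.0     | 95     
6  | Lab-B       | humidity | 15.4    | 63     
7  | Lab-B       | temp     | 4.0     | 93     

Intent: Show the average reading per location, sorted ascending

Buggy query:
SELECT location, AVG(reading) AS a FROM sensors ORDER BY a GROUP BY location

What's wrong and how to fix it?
Bug: ORDER BY appears before GROUP BY; SQL clause order requires GROUP BY first

Fix: Move ORDER BY to the end, after GROUP BY

Corrected query:
SELECT location, AVG(reading) AS a FROM sensors GROUP BY location ORDER BY a

Result:
location    | a    
------------+------
Lab-B       | 27.95
Server-Room | 75.95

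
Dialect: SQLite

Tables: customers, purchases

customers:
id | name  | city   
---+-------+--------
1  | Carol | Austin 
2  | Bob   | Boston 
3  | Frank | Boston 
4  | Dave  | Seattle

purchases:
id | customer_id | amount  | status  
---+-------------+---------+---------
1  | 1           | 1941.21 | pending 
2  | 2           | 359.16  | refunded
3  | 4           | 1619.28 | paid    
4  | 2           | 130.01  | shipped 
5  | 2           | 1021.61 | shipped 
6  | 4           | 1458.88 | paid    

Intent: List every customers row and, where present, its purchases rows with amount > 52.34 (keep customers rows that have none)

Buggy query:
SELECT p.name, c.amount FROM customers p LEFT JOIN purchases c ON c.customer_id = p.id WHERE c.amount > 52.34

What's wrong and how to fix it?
Bug: Filtering c.amount in WHERE discards the NULL rows produced by LEFT JOIN, turning it into an inner join

Fix: Move the right-table condition into the ON clause so unmatched parents are kept

Corrected query:
SELECT p.name, c.amount FROM customers p LEFT JOIN purchases c ON c.customer_id = p.id AND c.amount > 52.34

Result:
name  | amount 
------+--------
Carol | 1941.21
Bob   | 130.01 
Bob   | 359.16 
Bob   | 1021.61
Frank | NULL   
Dave  | 1458.88
Dave  | 1619.28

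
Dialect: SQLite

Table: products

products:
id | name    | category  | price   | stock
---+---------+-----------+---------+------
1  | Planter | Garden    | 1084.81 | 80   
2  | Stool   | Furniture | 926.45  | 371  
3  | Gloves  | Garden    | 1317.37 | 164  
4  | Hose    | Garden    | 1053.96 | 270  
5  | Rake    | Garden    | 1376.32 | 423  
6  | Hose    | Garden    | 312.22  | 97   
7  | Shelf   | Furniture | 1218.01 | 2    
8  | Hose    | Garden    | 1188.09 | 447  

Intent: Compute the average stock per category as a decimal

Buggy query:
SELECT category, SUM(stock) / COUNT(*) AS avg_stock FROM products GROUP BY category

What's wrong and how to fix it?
Bug: Both operands are integers, so '/' performs integer division and truncates

Fix: Cast one side to REAL so the division keeps the fractional part

Corrected query:
SELECT category, SUM(stock) * 1.0 / COUNT(*) AS avg_stock FROM products GROUP BY category

Result:
category  | avg_stock 
----------+-----------
Furniture | 186.5     
Garden    | 246.833333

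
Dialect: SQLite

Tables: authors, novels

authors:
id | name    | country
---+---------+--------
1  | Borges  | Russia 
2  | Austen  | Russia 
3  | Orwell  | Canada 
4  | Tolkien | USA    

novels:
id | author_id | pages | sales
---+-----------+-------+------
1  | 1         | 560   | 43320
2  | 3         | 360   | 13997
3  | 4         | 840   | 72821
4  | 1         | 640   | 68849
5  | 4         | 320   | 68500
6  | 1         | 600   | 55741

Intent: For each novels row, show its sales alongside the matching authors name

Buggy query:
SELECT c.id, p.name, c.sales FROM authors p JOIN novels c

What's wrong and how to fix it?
Bug: Missing join condition: each novels row is matched to all authors rows instead of just its own

Fix: Specify the join condition linking the foreign key to the parent id

Corrected query:
SELECT c.id, p.name, c.sales FROM authors p JOIN novels c ON c.author_id = p.id

Result:
id | name    | sales
---+---------+------
1  | Borges  | 43320
2  | Orwell  | 13997
3  | Tolkien | 72821
4  | Borges  | 68849
5  | Tolkien | 68500
6  | Borges  | 55741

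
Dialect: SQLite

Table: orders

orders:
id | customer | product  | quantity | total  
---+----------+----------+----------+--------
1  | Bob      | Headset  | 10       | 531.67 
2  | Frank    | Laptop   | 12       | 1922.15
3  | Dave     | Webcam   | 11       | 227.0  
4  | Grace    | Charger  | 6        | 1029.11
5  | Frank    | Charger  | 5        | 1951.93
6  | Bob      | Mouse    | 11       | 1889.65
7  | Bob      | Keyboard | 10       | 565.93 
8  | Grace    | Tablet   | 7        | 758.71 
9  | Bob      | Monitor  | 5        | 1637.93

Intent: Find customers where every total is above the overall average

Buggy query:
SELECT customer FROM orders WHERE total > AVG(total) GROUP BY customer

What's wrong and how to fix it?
Bug: AVG() is an aggregate; it can't sit directly in WHERE

Fix: Compute the overall average in a scalar subquery and compare each group's MIN against it in HAVING

Corrected query:
SELECT customer FROM orders GROUP BY customer HAVING MIN(total) > (SELECT AVG(total) FROM orders)

Result:
customer
--------
Frank   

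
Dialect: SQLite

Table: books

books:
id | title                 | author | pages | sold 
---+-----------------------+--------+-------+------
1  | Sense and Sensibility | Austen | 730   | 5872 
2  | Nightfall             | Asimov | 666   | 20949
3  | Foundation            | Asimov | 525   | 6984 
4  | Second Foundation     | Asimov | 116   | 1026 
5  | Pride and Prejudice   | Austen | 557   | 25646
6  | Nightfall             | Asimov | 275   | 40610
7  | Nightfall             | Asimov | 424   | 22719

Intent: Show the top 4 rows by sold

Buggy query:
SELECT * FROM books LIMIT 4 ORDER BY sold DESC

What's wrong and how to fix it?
Bug: ORDER BY cannot follow LIMIT; LIMIT is the final clause

Fix: Swap the clauses: ORDER BY first, then LIMIT

Corrected query:
SELECT * FROM books ORDER BY sold DESC LIMIT 4

Result:
id | title               | author | pages | sold 
---+---------------------+--------+-------+------
6  | Nightfall           | Asimov | 275   | 40610
5  | Pride and Prejudice | Austen | 557   | 25646
7  | Nightfall           | Asimov | 424   | 22719
2  | Nightfall           | Asimov | 666   | 20949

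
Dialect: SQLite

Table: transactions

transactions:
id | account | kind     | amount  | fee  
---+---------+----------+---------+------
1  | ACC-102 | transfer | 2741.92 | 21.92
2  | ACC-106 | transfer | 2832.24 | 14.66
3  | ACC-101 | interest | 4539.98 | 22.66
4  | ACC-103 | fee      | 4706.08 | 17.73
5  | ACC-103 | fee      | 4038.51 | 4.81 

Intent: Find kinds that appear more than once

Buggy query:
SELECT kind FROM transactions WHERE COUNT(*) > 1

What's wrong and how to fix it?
Bug: WHERE can't reference COUNT(*); aggregates are computed after WHERE

Fix: Group first, then use HAVING for the count condition

Corrected query:
SELECT kind FROM transactions GROUP BY kind HAVING COUNT(*) > 1

Result:
kind    
--------
fee     
transfer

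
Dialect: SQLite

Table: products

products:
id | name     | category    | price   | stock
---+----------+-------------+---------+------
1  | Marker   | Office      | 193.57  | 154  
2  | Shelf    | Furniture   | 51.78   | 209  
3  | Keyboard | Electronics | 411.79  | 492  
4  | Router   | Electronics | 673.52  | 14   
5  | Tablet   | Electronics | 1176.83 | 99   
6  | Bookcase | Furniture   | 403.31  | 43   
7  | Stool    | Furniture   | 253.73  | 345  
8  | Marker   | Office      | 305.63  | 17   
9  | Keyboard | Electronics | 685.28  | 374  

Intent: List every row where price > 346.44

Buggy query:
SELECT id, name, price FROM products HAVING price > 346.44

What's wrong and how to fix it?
Bug: HAVING filters the output of aggregation, but this query has no GROUP BY and no aggregate functions, so SQLite rejects it (HAVING clause on a non-aggregate query); the condition here is per row

Fix: Use WHERE for row-level filtering

Corrected query:
SELECT id, name, price FROM products WHERE price > 346.44

Result:
id | name     | price  
---+----------+--------
3  | Keyboard | 411.79 
4  | Router   | 673.52 
5  | Tablet   | 1176.83
6  | Bookcase | 403.31 
9  | Keyboard | 685.28 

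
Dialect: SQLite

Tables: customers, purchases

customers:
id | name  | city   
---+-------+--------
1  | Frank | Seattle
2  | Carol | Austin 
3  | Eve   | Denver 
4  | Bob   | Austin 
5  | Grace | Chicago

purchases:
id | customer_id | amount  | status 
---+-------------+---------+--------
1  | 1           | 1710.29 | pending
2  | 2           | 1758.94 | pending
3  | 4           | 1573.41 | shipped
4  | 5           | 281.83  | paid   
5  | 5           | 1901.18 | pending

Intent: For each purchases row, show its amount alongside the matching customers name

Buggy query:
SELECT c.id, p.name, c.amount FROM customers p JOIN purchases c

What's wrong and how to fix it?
Bug: JOIN with no ON clause produces a cartesian product; every purchases row pairs with every customers row

Fix: Add ON c.customer_id = p.id to the JOIN

Corrected query:
SELECT c.id, p.name, c.amount FROM customers p JOIN purchases c ON c.customer_id = p.id

Result:
id | name  | amount 
---+-------+--------
1  | Frank | 1710.29
2  | Carol | 1758.94
3  | Bob   | 1573.41
4  | Grace | 281.83 
5  | Grace | 1901.18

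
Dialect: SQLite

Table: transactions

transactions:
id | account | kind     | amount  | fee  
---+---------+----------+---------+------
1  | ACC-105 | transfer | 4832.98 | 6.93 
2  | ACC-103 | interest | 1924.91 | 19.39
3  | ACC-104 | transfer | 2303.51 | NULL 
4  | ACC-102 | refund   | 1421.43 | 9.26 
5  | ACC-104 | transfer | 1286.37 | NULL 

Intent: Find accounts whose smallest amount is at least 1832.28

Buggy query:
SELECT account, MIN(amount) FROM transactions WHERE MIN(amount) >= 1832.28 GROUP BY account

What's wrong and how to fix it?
Bug: MIN() in WHERE is a misuse of aggregate

Fix: Replace WHERE with HAVING after the GROUP BY

Corrected query:
SELECT account, MIN(amount) FROM transactions GROUP BY account HAVING MIN(amount) >= 1832.28

Result:
account | MIN(amount)
--------+------------
ACC-103 | 1924.91    
ACC-105 | 4832.98    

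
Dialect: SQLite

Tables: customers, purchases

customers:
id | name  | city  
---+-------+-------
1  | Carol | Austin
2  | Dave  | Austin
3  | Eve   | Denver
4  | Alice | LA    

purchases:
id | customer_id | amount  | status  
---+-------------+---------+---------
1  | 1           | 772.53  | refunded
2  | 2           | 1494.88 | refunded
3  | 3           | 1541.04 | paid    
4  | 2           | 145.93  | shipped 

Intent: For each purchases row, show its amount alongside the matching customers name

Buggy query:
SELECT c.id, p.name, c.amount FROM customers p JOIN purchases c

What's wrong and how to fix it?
Bug: Missing join condition: each purchases row is matched to all customers rows instead of just its own

Fix: Add ON c.customer_id = p.id to the JOIN

Corrected query:
SELECT c.id, p.name, c.amount FROM customers p JOIN purchases c ON c.customer_id = p.id

Result:
id | name  | amount 
---+-------+--------
1  | Carol | 772.53 
2  | Dave  | 1494.88
3  | Eve   | 1541.04
4  | Dave  | 145.93 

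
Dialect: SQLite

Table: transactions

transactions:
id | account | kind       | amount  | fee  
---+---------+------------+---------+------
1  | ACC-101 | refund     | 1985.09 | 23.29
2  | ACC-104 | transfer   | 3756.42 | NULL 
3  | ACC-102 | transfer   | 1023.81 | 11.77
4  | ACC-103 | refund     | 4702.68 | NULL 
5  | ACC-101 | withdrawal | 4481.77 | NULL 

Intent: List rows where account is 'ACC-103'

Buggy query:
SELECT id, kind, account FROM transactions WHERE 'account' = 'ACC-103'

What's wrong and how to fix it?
Bug: Single quotes denote string literals in SQL; the column name is being compared as a constant string

Fix: Remove the quotes around the column name (or use double quotes for an identifier)

Corrected query:
SELECT id, kind, account FROM transactions WHERE account = 'ACC-103'

Result:
id | kind   | account
---+--------+--------
4  | refund | ACC-103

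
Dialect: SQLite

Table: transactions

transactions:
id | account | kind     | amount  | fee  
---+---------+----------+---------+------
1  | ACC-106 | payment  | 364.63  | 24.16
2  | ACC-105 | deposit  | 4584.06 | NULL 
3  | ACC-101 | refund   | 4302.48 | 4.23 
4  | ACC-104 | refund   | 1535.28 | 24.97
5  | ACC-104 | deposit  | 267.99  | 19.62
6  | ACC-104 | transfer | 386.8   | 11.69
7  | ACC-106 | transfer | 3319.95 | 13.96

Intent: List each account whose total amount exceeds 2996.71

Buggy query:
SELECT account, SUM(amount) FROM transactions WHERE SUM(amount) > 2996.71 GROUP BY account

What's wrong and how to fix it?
Bug: Aggregate functions cannot appear in a WHERE clause

Fix: Move the aggregate condition to a HAVING clause

Corrected query:
SELECT account, SUM(amount) FROM transactions GROUP BY account HAVING SUM(amount) > 2996.71

Result:
account | SUM(amount)
--------+------------
ACC-101 | 4302.48    
ACC-105 | 4584.06    
ACC-106 | 3684.58    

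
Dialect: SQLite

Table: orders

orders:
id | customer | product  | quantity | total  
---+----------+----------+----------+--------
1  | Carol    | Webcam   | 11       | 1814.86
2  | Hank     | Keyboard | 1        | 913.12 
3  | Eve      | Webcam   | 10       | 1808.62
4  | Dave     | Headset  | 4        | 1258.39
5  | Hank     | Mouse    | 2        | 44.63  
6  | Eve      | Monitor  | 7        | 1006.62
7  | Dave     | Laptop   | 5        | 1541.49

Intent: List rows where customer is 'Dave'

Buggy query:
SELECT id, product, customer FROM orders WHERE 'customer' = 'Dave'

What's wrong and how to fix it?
Bug: 'customer' in single quotes is a string literal, not the column; the comparison is literal-vs-literal and never true

Fix: Reference the column as customer without single quotes

Corrected query:
SELECT id, product, customer FROM orders WHERE customer = 'Dave'

Result:
id | product | customer
---+---------+---------
4  | Headset | Dave    
7  | Laptop  | Dave    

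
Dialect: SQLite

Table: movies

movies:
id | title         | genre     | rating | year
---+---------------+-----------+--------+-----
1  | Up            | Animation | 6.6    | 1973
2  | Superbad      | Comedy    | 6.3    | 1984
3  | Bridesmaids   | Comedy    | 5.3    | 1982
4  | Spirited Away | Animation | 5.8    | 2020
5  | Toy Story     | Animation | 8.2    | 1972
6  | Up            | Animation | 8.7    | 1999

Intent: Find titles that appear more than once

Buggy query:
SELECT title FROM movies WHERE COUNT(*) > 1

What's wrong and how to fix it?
Bug: WHERE can't reference COUNT(*); aggregates are computed after WHERE

Fix: Group first, then use HAVING for the count condition

Corrected query:
SELECT title FROM movies GROUP BY title HAVING COUNT(*) > 1

Result:
title
-----
Up   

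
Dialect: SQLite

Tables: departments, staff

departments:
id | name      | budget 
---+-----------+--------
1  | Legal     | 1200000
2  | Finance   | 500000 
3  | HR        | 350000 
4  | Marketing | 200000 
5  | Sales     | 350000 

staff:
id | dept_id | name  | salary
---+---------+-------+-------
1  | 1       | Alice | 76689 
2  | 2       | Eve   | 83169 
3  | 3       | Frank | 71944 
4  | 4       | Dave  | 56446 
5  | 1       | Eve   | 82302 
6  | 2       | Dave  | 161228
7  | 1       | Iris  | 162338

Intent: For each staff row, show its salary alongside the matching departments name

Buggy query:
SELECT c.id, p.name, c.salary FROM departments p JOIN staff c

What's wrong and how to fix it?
Bug: JOIN with no ON clause produces a cartesian product; every staff row pairs with every departments row

Fix: Add ON c.dept_id = p.id to the JOIN

Corrected query:
SELECT c.id, p.name, c.salary FROM departments p JOIN staff c ON c.dept_id = p.id

Result:
id | name      | salary
---+-----------+-------
1  | Legal     | 76689 
2  | Finance   | 83169 
3  | HR        | 71944 
4  | Marketing | 56446 
5  | Legal     | 82302 
6  | Finance   | 161228
7  | Legal     | 162338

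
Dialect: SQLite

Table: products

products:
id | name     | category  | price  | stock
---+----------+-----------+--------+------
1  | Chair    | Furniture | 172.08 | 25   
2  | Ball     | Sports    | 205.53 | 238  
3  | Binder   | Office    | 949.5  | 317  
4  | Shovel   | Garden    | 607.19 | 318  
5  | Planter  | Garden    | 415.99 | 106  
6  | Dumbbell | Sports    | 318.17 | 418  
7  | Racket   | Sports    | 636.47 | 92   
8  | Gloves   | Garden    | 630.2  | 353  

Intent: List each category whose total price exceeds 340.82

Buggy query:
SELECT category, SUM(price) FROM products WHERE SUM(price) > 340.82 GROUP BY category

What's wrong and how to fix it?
Bug: Aggregate functions cannot appear in a WHERE clause

Fix: Move the aggregate condition to a HAVING clause

Corrected query:
SELECT category, SUM(price) FROM products GROUP BY category HAVING SUM(price) > 340.82

Result:
category | SUM(price)
---------+-----------
Garden   | 1653.38   
Office   | 949.5     
Sports   | 1160.17   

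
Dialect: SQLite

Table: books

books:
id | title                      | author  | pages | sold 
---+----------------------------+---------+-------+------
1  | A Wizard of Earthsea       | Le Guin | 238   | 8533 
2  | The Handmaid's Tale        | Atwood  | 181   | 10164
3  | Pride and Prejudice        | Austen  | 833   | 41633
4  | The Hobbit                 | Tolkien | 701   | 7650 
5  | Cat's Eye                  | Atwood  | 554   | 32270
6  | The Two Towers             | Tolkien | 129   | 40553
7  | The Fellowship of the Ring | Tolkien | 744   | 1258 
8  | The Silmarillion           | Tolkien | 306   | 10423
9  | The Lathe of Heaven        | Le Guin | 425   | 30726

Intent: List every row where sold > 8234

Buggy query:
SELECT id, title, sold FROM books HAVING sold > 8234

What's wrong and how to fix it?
Bug: This is a non-aggregate query (no GROUP BY, no aggregates), so in SQLite the HAVING clause is invalid here; a row-level condition belongs in WHERE

Fix: Replace HAVING with WHERE since the condition applies to individual rows

Corrected query:
SELECT id, title, sold FROM books WHERE sold > 8234

Result:
id | title                | sold 
---+----------------------+------
1  | A Wizard of Earthsea | 8533 
2  | The Handmaid's Tale  | 10164
3  | Pride and Prejudice  | 41633
5  | Cat's Eye            | 32270
6  | The Two Towers       | 40553
8  | The Silmarillion     | 10423
9  | The Lathe of Heaven  | 30726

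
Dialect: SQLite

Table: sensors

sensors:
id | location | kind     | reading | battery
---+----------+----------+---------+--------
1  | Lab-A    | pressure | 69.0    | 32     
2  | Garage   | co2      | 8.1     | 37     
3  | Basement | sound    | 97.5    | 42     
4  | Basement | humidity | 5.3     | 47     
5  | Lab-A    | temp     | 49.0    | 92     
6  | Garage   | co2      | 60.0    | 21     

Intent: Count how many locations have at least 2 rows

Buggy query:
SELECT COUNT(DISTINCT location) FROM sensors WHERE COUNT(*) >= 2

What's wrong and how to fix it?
Bug: WHERE filters individual rows, not groups, so a group-level COUNT is invalid there

Fix: Use a subquery that GROUPs and filters with HAVING, then count its rows

Corrected query:
SELECT COUNT(*) FROM (SELECT location FROM sensors GROUP BY location HAVING COUNT(*) >= 2)

Result:
COUNT(*)
--------
3       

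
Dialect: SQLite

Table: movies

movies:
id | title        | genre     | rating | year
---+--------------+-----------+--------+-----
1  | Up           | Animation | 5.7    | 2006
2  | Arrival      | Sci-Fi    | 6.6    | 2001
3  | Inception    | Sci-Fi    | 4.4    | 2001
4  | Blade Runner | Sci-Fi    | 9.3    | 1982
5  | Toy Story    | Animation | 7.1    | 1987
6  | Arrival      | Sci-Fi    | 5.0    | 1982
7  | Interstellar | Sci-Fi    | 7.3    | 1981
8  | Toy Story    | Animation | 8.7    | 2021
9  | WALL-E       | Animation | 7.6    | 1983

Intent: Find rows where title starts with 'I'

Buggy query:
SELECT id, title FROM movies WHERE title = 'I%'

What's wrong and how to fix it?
Bug: Wildcards only work with LIKE; '=' treats '%' as a literal character

Fix: Replace '=' with LIKE so 'I%' is treated as a pattern

Corrected query:
SELECT id, title FROM movies WHERE title LIKE 'I%'

Result:
id | title       
---+-------------
3  | Inception   
7  | Interstellar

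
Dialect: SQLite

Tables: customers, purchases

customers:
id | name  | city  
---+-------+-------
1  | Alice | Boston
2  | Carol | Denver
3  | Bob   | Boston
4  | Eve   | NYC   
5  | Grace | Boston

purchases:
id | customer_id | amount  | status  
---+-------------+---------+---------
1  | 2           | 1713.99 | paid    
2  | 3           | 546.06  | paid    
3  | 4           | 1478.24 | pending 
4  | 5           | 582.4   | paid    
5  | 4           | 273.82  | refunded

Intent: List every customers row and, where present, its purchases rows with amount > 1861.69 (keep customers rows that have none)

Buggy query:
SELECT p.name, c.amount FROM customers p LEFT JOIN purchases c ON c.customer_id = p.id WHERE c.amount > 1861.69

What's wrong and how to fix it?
Bug: Filtering c.amount in WHERE discards the NULL rows produced by LEFT JOIN, turning it into an inner join

Fix: Move the right-table condition into the ON clause so unmatched parents are kept

Corrected query:
SELECT p.name, c.amount FROM customers p LEFT JOIN purchases c ON c.customer_id = p.id AND c.amount > 1861.69

Result:
name  | amount
------+-------
Alice | NULL  
Carol | NULL  
Bob   | NULL  
Eve   | NULL  
Grace | NULL  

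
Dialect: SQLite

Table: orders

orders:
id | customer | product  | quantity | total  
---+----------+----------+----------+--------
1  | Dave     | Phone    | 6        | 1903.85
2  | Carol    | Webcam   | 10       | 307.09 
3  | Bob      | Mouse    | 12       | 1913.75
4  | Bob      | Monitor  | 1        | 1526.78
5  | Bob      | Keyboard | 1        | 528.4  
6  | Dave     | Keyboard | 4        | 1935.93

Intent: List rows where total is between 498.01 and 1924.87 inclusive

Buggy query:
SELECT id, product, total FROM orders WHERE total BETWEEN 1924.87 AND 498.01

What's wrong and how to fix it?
Bug: The bounds are reversed; BETWEEN a AND b requires a <= b to match anything

Fix: Write BETWEEN 498.01 AND 1924.87

Corrected query:
SELECT id, product, total FROM orders WHERE total BETWEEN 498.01 AND 1924.87

Result:
id | product  | total  
---+----------+--------
1  | Phone    | 1903.85
3  | Mouse    | 1913.75
4  | Monitor  | 1526.78
5  | Keyboard | 528.4  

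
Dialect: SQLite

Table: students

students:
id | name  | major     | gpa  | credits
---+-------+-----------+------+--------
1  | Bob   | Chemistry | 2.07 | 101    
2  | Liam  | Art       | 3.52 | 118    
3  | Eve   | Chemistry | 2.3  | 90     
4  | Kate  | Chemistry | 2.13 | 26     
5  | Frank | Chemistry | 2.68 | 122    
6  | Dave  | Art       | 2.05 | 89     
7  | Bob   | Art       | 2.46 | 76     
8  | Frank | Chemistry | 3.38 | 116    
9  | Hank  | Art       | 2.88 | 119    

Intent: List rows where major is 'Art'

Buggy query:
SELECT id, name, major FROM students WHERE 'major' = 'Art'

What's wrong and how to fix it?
Bug: 'major' in single quotes is a string literal, not the column; the comparison is literal-vs-literal and never true

Fix: Reference the column as major without single quotes

Corrected query:
SELECT id, name, major FROM students WHERE major = 'Art'

Result:
id | name | major
---+------+------
2  | Liam | Art  
6  | Dave | Art  
7  | Bob  | Art  
9  | Hank | Art  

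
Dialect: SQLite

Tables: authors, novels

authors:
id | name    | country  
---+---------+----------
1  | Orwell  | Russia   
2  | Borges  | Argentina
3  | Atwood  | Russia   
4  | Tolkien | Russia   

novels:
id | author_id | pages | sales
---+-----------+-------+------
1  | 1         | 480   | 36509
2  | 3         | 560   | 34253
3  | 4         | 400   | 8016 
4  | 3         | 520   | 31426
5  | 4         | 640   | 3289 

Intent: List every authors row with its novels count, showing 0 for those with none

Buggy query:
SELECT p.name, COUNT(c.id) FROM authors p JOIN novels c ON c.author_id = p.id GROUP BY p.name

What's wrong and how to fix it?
Bug: INNER JOIN drops authors rows that have no matching novels rows

Fix: Use LEFT JOIN so parents without children still appear (COUNT(c.id) gives 0)

Corrected query:
SELECT p.name, COUNT(c.id) FROM authors p LEFT JOIN novels c ON c.author_id = p.id GROUP BY p.name

Result:
name    | COUNT(c.id)
--------+------------
Atwood  | 2          
Borges  | 0          
Orwell  | 1          
Tolkien | 2          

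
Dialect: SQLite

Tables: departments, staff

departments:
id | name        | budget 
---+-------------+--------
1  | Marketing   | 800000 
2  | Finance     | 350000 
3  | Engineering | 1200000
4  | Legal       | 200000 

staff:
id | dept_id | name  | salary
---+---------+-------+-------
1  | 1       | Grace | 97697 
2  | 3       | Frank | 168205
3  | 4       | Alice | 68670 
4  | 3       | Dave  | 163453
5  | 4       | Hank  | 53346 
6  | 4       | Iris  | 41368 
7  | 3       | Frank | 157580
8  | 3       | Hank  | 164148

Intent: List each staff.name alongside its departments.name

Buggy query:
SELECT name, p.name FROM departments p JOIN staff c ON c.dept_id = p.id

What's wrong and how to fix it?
Bug: Both tables have a 'name' column; the unqualified reference is ambiguous

Fix: Prefix ambiguous columns with the table alias

Corrected query:
SELECT c.name, p.name FROM departments p JOIN staff c ON c.dept_id = p.id

Result:
name  | name       
------+------------
Grace | Marketing  
Frank | Engineering
Alice | Legal      
Dave  | Engineering
Hank  | Legal      
Iris  | Legal      
Frank | Engineering
Hank  | Engineering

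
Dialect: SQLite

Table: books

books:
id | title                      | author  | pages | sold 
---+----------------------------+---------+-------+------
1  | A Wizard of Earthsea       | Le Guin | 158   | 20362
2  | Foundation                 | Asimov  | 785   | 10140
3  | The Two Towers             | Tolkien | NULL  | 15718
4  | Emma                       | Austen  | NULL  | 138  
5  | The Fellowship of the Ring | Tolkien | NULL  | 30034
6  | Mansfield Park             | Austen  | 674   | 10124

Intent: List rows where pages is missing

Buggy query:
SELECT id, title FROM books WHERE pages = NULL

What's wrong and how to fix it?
Bug: Comparing to NULL with '=' never matches; NULL = NULL is unknown, not true

Fix: Use IS NULL to test for NULL

Corrected query:
SELECT id, title FROM books WHERE pages IS NULL

Result:
id | title                     
---+---------------------------
3  | The Two Towers            
4  | Emma                      
5  | The Fellowship of the Ring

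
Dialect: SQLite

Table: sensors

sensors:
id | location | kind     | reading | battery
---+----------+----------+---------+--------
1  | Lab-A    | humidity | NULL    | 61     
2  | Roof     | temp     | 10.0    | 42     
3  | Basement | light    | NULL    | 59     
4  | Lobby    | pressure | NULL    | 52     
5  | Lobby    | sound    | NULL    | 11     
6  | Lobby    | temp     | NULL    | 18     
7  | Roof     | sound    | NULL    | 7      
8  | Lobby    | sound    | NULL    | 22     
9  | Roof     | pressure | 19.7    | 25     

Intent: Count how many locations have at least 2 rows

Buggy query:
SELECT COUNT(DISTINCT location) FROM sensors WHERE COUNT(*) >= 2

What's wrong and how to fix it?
Bug: COUNT(*) cannot appear in WHERE; the per-group count doesn't exist yet

Fix: Group first with HAVING COUNT(*) >= 2, then COUNT the resulting groups

Corrected query:
SELECT COUNT(*) FROM (SELECT location FROM sensors GROUP BY location HAVING COUNT(*) >= 2)

Result:
COUNT(*)
--------
2       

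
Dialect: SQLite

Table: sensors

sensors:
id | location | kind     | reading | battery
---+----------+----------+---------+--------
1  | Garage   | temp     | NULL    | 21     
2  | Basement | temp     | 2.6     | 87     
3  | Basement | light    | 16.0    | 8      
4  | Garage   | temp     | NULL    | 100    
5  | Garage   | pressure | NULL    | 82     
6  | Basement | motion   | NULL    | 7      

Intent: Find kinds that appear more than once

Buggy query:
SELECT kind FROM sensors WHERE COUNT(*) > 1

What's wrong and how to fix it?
Bug: WHERE can't reference COUNT(*); aggregates are computed after WHERE

Fix: Group first, then use HAVING for the count condition

Corrected query:
SELECT kind FROM sensors GROUP BY kind HAVING COUNT(*) > 1

Result:
kind
----
temp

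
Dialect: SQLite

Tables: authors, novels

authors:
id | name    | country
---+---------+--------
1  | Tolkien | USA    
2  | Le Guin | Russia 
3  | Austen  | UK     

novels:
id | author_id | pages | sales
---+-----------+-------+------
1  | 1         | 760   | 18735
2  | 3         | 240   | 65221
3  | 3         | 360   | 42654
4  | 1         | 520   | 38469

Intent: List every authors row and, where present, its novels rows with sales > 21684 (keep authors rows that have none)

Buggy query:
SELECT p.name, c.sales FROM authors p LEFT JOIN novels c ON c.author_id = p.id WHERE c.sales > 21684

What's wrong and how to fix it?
Bug: Filtering c.sales in WHERE discards the NULL rows produced by LEFT JOIN, turning it into an inner join

Fix: Move the right-table condition into the ON clause so unmatched parents are kept

Corrected query:
SELECT p.name, c.sales FROM authors p LEFT JOIN novels c ON c.author_id = p.id AND c.sales > 21684

Result:
name    | sales
--------+------
Tolkien | 38469
Le Guin | NULL 
Austen  | 42654
Austen  | 65221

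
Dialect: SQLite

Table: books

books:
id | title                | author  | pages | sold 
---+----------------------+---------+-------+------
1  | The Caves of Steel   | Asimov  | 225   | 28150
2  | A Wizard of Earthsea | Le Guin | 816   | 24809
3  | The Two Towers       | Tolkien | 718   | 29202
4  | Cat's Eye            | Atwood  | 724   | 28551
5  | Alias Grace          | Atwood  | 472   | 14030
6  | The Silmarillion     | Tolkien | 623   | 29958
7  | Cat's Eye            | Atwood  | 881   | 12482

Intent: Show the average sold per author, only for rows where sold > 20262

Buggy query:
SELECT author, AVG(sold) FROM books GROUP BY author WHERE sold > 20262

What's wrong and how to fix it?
Bug: WHERE cannot follow GROUP BY

Fix: Move the WHERE clause before GROUP BY

Corrected query:
SELECT author, AVG(sold) FROM books WHERE sold > 20262 GROUP BY author

Result:
author  | AVG(sold)
--------+----------
Asimov  | 28150    
Atwood  | 28551    
Le Guin | 24809    
Tolkien | 29580    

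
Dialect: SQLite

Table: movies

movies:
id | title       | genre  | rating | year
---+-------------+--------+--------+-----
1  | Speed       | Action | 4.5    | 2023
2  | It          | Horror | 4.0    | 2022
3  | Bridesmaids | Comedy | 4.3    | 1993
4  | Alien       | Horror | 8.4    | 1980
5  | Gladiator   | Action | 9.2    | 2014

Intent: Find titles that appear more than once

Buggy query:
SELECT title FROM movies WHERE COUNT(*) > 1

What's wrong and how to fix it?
Bug: WHERE can't reference COUNT(*); aggregates are computed after WHERE

Fix: GROUP BY title, then filter groups with HAVING COUNT(*) > 1

Corrected query:
SELECT title FROM movies GROUP BY title HAVING COUNT(*) > 1

Result:
(no rows)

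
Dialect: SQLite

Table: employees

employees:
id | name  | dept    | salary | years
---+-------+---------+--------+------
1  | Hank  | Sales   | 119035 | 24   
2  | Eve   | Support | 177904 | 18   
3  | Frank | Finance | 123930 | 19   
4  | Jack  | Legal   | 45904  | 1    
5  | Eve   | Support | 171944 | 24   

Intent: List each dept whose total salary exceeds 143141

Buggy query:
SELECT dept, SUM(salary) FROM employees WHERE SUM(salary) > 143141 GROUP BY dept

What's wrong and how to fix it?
Bug: SUM(salary) is an aggregate, but WHERE filters rows before aggregation

Fix: Use HAVING (which filters groups after aggregation) instead of WHERE

Corrected query:
SELECT dept, SUM(salary) FROM employees GROUP BY dept HAVING SUM(salary) > 143141

Result:
dept    | SUM(salary)
--------+------------
Support | 349848     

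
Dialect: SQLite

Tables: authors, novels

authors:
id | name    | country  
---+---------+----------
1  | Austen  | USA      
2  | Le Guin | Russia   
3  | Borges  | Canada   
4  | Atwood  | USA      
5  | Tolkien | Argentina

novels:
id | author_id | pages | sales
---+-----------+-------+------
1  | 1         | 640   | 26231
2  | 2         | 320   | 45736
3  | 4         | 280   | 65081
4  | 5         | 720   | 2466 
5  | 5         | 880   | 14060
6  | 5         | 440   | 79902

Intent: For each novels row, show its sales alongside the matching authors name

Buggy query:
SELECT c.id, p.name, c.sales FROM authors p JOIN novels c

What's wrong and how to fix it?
Bug: Missing join condition: each novels row is matched to all authors rows instead of just its own

Fix: Add ON c.author_id = p.id to the JOIN

Corrected query:
SELECT c.id, p.name, c.sales FROM authors p JOIN novels c ON c.author_id = p.id

Result:
id | name    | sales
---+---------+------
1  | Austen  | 26231
2  | Le Guin | 45736
3  | Atwood  | 65081
4  | Tolkien | 2466 
5  | Tolkien | 14060
6  | Tolkien | 79902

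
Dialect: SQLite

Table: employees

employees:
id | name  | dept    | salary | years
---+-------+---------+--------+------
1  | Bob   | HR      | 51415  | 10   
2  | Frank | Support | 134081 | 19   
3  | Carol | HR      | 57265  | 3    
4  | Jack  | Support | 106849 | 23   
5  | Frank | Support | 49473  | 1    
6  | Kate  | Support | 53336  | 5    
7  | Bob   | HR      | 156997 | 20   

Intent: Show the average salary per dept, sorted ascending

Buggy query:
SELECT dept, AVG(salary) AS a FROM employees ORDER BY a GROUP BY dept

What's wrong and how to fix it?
Bug: ORDER BY appears before GROUP BY; SQL clause order requires GROUP BY first

Fix: Reorder: SELECT … FROM … GROUP BY … ORDER BY …

Corrected query:
SELECT dept, AVG(salary) AS a FROM employees GROUP BY dept ORDER BY a

Result:
dept    | a       
--------+---------
Support | 85934.75
HR      | 88559   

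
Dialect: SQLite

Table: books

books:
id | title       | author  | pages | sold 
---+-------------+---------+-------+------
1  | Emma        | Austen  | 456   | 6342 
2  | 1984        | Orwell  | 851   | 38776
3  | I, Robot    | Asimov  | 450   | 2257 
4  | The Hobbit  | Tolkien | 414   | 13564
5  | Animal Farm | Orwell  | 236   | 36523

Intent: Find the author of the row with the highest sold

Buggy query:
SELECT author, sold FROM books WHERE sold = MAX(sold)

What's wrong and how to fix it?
Bug: WHERE is evaluated per row; an aggregate over the whole table isn't defined there

Fix: Use a subquery: WHERE sold = (SELECT MAX(sold) FROM books)

Corrected query:
SELECT author, sold FROM books WHERE sold = (SELECT MAX(sold) FROM books)

Result:
author | sold 
-------+------
Orwell | 38776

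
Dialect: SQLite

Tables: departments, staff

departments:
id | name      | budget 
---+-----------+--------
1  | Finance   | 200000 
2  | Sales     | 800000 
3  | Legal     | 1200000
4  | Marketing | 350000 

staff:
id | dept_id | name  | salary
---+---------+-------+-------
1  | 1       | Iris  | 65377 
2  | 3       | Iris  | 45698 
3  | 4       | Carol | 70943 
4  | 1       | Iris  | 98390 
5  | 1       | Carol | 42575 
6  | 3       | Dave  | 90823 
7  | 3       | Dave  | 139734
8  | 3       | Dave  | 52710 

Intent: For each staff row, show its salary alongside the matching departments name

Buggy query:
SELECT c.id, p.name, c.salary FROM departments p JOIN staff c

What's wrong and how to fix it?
Bug: JOIN with no ON clause produces a cartesian product; every staff row pairs with every departments row

Fix: Specify the join condition linking the foreign key to the parent id

Corrected query:
SELECT c.id, p.name, c.salary FROM departments p JOIN staff c ON c.dept_id = p.id

Result:
id | name      | salary
---+-----------+-------
1  | Finance   | 65377 
2  | Legal     | 45698 
3  | Marketing | 70943 
4  | Finance   | 98390 
5  | Finance   | 42575 
6  | Legal     | 90823 
7  | Legal     | 139734
8  | Legal     | 52710 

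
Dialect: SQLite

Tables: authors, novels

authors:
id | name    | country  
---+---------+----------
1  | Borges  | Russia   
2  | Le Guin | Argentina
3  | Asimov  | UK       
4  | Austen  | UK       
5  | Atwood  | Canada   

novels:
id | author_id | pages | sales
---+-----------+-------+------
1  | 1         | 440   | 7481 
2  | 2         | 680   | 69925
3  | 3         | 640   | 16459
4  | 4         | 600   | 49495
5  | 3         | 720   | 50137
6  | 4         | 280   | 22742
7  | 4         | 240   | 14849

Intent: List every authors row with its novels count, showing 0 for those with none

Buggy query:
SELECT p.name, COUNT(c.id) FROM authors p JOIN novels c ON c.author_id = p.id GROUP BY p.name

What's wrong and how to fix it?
Bug: INNER JOIN drops authors rows that have no matching novels rows

Fix: Use LEFT JOIN so parents without children still appear (COUNT(c.id) gives 0)

Corrected query:
SELECT p.name, COUNT(c.id) FROM authors p LEFT JOIN novels c ON c.author_id = p.id GROUP BY p.name

Result:
name    | COUNT(c.id)
--------+------------
Asimov  | 2          
Atwood  | 0          
Austen  | 3          
Borges  | 1          
Le Guin | 1          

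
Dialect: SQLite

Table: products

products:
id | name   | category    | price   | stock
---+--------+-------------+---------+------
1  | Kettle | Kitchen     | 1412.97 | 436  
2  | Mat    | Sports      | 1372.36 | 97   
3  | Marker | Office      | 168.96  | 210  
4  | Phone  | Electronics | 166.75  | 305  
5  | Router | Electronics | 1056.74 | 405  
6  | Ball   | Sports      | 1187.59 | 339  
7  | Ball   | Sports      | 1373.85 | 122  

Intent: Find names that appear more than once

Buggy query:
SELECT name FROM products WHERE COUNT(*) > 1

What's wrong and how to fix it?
Bug: COUNT(*) is an aggregate and cannot be used in WHERE

Fix: GROUP BY name, then filter groups with HAVING COUNT(*) > 1

Corrected query:
SELECT name FROM products GROUP BY name HAVING COUNT(*) > 1

Result:
name
----
Ball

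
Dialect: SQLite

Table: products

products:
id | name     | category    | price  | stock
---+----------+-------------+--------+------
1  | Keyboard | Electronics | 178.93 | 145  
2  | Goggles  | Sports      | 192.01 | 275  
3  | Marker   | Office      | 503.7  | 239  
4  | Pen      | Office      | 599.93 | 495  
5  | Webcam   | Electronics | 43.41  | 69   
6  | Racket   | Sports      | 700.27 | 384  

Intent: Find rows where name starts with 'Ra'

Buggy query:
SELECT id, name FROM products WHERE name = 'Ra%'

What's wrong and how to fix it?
Bug: '=' compares the literal string including the % character; pattern matching needs LIKE

Fix: Use LIKE for wildcard pattern matching

Corrected query:
SELECT id, name FROM products WHERE name LIKE 'Ra%'

Result:
id | name  
---+-------
6  | Racket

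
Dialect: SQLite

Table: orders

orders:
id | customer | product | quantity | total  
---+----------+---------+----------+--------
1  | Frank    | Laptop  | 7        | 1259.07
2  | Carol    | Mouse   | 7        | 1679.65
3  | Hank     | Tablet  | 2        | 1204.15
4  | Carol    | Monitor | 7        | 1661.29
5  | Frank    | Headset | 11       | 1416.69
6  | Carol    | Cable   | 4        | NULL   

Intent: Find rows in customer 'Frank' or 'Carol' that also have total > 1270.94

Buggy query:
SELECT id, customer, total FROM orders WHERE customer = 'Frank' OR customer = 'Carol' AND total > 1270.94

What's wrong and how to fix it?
Bug: AND binds tighter than OR, so this parses as customer = 'Frank' OR (customer = 'Carol' AND total > 1270.94)

Fix: Add parentheses around the OR so the AND applies to both alternatives

Corrected query:
SELECT id, customer, total FROM orders WHERE (customer = 'Frank' OR customer = 'Carol') AND total > 1270.94

Result:
id | customer | total  
---+----------+--------
2  | Carol    | 1679.65
4  | Carol    | 1661.29
5  | Frank    | 1416.69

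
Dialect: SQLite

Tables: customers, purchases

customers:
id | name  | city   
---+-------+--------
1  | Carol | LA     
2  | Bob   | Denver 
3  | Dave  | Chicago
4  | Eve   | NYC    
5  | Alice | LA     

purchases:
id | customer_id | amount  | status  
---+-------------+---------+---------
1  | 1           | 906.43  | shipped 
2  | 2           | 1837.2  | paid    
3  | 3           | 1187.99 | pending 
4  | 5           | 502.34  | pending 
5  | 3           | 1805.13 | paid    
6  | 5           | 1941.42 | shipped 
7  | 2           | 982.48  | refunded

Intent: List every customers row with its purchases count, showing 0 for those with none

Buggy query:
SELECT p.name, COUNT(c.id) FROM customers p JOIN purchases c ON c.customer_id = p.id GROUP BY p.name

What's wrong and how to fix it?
Bug: An inner join excludes parents with zero children

Fix: Use LEFT JOIN so parents without children still appear (COUNT(c.id) gives 0)

Corrected query:
SELECT p.name, COUNT(c.id) FROM customers p LEFT JOIN purchases c ON c.customer_id = p.id GROUP BY p.name

Result:
name  | COUNT(c.id)
------+------------
Alice | 2          
Bob   | 2          
Carol | 1          
Dave  | 2          
Eve   | 0          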